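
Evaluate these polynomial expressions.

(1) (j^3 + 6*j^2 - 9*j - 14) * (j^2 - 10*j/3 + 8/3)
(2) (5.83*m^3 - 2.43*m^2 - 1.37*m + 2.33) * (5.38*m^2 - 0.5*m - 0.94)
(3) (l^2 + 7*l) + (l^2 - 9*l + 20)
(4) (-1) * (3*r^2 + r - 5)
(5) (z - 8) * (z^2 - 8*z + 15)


(1) = j^5 + 8*j^4/3 - 79*j^3/3 + 32*j^2 + 68*j/3 - 112/3
(2) = 31.3654*m^5 - 15.9884*m^4 - 11.6358*m^3 + 15.5046*m^2 + 0.1228*m - 2.1902
(3) = 2*l^2 - 2*l + 20
(4) = -3*r^2 - r + 5
(5) = z^3 - 16*z^2 + 79*z - 120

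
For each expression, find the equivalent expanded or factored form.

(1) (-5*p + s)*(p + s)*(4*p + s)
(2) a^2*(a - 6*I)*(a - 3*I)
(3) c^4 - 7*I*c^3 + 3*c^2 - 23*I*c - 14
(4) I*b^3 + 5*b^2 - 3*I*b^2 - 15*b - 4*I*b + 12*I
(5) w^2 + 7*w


(1) = -20*p^3 - 21*p^2*s + s^3
(2) = a^4 - 9*I*a^3 - 18*a^2
(3) = (c - 7*I)*(c - I)^2*(c + 2*I)
(4) = (b - 3)*(b - 4*I)*(I*b + 1)
(5) = w*(w + 7)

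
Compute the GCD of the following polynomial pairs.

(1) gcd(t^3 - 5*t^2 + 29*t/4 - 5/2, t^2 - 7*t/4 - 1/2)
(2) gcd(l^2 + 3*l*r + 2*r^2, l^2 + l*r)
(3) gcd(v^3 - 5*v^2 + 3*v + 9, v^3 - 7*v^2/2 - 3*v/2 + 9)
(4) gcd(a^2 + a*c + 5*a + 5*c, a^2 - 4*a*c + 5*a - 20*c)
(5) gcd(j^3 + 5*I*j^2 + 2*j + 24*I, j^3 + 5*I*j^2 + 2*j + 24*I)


(1) = gcd((t - 5/2)*(t - 2)*(t - 1/2), (t - 2)*(t + 1/4)) = t - 2
(2) = l + r
(3) = gcd((v - 3)^2*(v + 1), (v - 3)*(v - 2)*(v + 3/2)) = v - 3
(4) = a + 5
(5) = j^3 + 5*I*j^2 + 2*j + 24*I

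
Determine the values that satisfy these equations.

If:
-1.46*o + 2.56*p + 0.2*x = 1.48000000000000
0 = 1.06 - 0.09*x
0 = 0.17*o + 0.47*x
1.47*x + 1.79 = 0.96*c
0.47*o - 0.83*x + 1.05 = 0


Then:
No Solution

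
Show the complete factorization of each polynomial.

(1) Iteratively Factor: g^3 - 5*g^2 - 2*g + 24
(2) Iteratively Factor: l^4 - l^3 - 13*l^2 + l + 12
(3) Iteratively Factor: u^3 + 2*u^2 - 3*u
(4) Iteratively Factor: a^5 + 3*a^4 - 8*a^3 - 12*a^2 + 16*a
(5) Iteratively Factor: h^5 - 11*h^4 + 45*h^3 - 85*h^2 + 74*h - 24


(1) = (g - 3)*(g^2 - 2*g - 8) = (g - 3)*(g + 2)*(g - 4)
(2) = (l - 1)*(l^3 - 13*l - 12) = (l - 1)*(l + 3)*(l^2 - 3*l - 4) = (l - 1)*(l + 1)*(l + 3)*(l - 4)
(3) = (u - 1)*(u^2 + 3*u) = (u - 1)*(u + 3)*(u)
(4) = (a - 1)*(a^4 + 4*a^3 - 4*a^2 - 16*a) = (a - 1)*(a + 2)*(a^3 + 2*a^2 - 8*a) = a*(a - 1)*(a + 2)*(a^2 + 2*a - 8) = a*(a - 1)*(a + 2)*(a + 4)*(a - 2)
(5) = (h - 1)*(h^4 - 10*h^3 + 35*h^2 - 50*h + 24) = (h - 1)^2*(h^3 - 9*h^2 + 26*h - 24) = (h - 2)*(h - 1)^2*(h^2 - 7*h + 12) = (h - 3)*(h - 2)*(h - 1)^2*(h - 4)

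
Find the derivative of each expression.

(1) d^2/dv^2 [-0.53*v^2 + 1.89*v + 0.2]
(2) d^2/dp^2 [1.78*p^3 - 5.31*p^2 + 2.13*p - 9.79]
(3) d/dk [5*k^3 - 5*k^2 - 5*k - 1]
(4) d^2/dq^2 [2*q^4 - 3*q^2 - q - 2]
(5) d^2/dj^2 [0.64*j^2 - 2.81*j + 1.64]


(1) = -1.06000000000000
(2) = 10.68*p - 10.62
(3) = 15*k^2 - 10*k - 5
(4) = 24*q^2 - 6
(5) = 1.28000000000000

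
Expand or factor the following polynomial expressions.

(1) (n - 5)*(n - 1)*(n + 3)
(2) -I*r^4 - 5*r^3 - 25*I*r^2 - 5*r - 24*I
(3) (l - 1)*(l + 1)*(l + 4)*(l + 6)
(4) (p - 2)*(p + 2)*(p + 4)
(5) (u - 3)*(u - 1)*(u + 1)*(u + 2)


(1) = n^3 - 3*n^2 - 13*n + 15
(2) = (r - 8*I)*(r - I)*(r + 3*I)*(-I*r + 1)
(3) = l^4 + 10*l^3 + 23*l^2 - 10*l - 24
(4) = p^3 + 4*p^2 - 4*p - 16
(5) = u^4 - u^3 - 7*u^2 + u + 6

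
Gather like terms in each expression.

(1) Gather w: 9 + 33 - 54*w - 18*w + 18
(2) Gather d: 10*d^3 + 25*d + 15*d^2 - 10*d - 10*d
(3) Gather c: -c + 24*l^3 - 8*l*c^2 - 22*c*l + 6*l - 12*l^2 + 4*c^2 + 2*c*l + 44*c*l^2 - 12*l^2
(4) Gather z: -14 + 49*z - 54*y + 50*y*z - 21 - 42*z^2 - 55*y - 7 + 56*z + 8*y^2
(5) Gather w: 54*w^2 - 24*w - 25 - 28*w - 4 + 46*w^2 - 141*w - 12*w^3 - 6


(1) = 60 - 72*w
(2) = 10*d^3 + 15*d^2 + 5*d
(3) = c^2*(4 - 8*l) + c*(44*l^2 - 20*l - 1) + 24*l^3 - 24*l^2 + 6*l
(4) = 8*y^2 - 109*y - 42*z^2 + z*(50*y + 105) - 42
(5) = -12*w^3 + 100*w^2 - 193*w - 35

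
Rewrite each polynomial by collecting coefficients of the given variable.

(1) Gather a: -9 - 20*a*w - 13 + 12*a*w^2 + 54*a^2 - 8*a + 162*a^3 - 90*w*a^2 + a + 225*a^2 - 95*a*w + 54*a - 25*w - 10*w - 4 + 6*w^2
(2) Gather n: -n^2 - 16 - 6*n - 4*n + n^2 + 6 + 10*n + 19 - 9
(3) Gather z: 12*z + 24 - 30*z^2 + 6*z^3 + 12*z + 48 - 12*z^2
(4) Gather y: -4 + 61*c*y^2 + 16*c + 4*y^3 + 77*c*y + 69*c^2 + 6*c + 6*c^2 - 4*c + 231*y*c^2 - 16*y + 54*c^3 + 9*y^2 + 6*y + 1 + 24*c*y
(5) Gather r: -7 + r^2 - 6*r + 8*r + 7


(1) = 162*a^3 + a^2*(279 - 90*w) + a*(12*w^2 - 115*w + 47) + 6*w^2 - 35*w - 26
(2) = 0
(3) = 6*z^3 - 42*z^2 + 24*z + 72
(4) = 54*c^3 + 75*c^2 + 18*c + 4*y^3 + y^2*(61*c + 9) + y*(231*c^2 + 101*c - 10) - 3
(5) = r^2 + 2*r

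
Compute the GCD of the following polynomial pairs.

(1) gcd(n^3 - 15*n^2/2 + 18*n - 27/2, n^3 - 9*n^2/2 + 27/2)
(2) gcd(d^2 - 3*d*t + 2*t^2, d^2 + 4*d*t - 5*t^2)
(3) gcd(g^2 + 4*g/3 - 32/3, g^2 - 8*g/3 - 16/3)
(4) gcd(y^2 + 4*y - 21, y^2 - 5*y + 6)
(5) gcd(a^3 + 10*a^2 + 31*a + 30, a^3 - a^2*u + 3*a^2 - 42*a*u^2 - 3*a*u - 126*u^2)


(1) = n^2 - 6*n + 9
(2) = gcd((d - 2*t)*(d - t), (d - t)*(d + 5*t)) = -d + t
(3) = 1
(4) = gcd((y - 3)*(y + 7), (y - 3)*(y - 2)) = y - 3
(5) = a + 3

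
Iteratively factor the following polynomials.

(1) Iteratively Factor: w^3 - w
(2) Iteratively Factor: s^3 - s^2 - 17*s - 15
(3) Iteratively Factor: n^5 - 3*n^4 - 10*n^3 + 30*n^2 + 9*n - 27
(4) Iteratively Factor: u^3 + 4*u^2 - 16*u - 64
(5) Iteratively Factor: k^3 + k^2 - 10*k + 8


(1) = (w + 1)*(w^2 - w) = w*(w + 1)*(w - 1)
(2) = (s - 5)*(s^2 + 4*s + 3) = (s - 5)*(s + 1)*(s + 3)
(3) = (n - 3)*(n^4 - 10*n^2 + 9) = (n - 3)^2*(n^3 + 3*n^2 - n - 3) = (n - 3)^2*(n - 1)*(n^2 + 4*n + 3) = (n - 3)^2*(n - 1)*(n + 1)*(n + 3)
(4) = (u + 4)*(u^2 - 16) = (u + 4)^2*(u - 4)
(5) = (k - 2)*(k^2 + 3*k - 4) = (k - 2)*(k - 1)*(k + 4)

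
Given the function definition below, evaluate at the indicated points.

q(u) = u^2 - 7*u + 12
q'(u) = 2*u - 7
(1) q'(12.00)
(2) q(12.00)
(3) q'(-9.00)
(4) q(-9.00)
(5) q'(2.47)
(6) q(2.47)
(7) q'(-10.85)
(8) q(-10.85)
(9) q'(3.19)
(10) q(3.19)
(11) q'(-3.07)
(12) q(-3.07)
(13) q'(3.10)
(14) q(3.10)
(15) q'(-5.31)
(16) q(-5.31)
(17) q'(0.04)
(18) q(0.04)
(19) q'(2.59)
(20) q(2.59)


(1) = 17.00
(2) = 72.00
(3) = -25.00
(4) = 156.00
(5) = -2.06
(6) = 0.81
(7) = -28.70
(8) = 205.67
(9) = -0.62
(10) = -0.15
(11) = -13.14
(12) = 42.91
(13) = -0.80
(14) = -0.09
(15) = -17.62
(16) = 77.37
(17) = -6.92
(18) = 11.72
(19) = -1.82
(20) = 0.58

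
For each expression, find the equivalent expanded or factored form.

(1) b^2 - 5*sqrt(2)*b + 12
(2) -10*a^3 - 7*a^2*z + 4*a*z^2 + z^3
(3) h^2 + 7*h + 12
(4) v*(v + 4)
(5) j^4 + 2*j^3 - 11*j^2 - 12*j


(1) = (b - 3*sqrt(2))*(b - 2*sqrt(2))
(2) = (-2*a + z)*(a + z)*(5*a + z)
(3) = (h + 3)*(h + 4)
(4) = v^2 + 4*v
(5) = j*(j - 3)*(j + 1)*(j + 4)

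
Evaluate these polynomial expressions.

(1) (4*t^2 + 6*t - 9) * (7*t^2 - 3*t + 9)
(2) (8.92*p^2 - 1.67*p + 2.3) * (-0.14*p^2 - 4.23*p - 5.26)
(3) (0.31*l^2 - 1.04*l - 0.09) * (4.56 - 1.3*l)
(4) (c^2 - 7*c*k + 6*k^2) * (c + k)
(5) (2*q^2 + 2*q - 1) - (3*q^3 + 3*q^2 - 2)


(1) = 28*t^4 + 30*t^3 - 45*t^2 + 81*t - 81
(2) = -1.2488*p^4 - 37.4978*p^3 - 40.1771*p^2 - 0.9448*p - 12.098
(3) = -0.403*l^3 + 2.7656*l^2 - 4.6254*l - 0.4104
(4) = c^3 - 6*c^2*k - c*k^2 + 6*k^3
(5) = -3*q^3 - q^2 + 2*q + 1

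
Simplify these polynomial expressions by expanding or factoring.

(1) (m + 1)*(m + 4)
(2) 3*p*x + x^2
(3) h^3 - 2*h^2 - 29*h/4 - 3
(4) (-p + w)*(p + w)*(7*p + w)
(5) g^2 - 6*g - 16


(1) = m^2 + 5*m + 4
(2) = x*(3*p + x)
(3) = (h - 4)*(h + 1/2)*(h + 3/2)
(4) = -7*p^3 - p^2*w + 7*p*w^2 + w^3
(5) = (g - 8)*(g + 2)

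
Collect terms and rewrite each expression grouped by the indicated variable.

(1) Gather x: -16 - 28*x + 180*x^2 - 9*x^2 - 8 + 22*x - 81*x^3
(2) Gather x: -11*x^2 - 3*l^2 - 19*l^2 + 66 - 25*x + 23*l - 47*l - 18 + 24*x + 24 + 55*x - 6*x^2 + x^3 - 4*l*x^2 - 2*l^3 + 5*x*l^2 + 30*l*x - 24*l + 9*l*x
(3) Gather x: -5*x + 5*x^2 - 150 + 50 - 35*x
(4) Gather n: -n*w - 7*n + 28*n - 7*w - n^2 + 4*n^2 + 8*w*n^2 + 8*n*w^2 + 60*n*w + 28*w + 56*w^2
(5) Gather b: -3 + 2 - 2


(1) = -81*x^3 + 171*x^2 - 6*x - 24
(2) = -2*l^3 - 22*l^2 - 48*l + x^3 + x^2*(-4*l - 17) + x*(5*l^2 + 39*l + 54) + 72
(3) = 5*x^2 - 40*x - 100
(4) = n^2*(8*w + 3) + n*(8*w^2 + 59*w + 21) + 56*w^2 + 21*w
(5) = -3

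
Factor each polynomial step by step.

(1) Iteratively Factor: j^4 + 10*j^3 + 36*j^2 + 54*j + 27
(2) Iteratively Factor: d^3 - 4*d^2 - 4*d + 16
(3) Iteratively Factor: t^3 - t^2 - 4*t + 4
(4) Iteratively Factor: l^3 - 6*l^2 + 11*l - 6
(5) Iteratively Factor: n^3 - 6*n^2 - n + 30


(1) = (j + 3)*(j^3 + 7*j^2 + 15*j + 9) = (j + 1)*(j + 3)*(j^2 + 6*j + 9) = (j + 1)*(j + 3)^2*(j + 3)
(2) = (d - 2)*(d^2 - 2*d - 8) = (d - 4)*(d - 2)*(d + 2)
(3) = (t - 1)*(t^2 - 4) = (t - 1)*(t + 2)*(t - 2)
(4) = (l - 1)*(l^2 - 5*l + 6) = (l - 3)*(l - 1)*(l - 2)
(5) = (n - 5)*(n^2 - n - 6) = (n - 5)*(n - 3)*(n + 2)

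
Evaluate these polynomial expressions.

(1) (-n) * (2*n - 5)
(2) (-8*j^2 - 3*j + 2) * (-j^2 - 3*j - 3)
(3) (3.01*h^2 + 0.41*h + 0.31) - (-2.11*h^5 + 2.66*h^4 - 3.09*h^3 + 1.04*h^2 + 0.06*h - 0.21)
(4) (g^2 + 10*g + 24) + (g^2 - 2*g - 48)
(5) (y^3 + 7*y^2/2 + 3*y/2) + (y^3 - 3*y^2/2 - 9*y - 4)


(1) = -2*n^2 + 5*n
(2) = 8*j^4 + 27*j^3 + 31*j^2 + 3*j - 6
(3) = 2.11*h^5 - 2.66*h^4 + 3.09*h^3 + 1.97*h^2 + 0.35*h + 0.52
(4) = 2*g^2 + 8*g - 24
(5) = 2*y^3 + 2*y^2 - 15*y/2 - 4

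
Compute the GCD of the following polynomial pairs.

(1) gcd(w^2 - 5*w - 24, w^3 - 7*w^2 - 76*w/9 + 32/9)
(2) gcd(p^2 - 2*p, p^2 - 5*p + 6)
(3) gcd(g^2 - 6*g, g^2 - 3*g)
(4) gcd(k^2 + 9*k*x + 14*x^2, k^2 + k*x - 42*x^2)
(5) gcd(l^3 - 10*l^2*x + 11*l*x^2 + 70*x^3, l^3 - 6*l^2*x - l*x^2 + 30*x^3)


(1) = gcd((w - 8)*(w + 3), (w - 8)*(w - 1/3)*(w + 4/3)) = w - 8
(2) = gcd(p*(p - 2), (p - 3)*(p - 2)) = p - 2
(3) = gcd(g*(g - 6), g*(g - 3)) = g
(4) = k + 7*x
(5) = gcd((l - 7*x)*(l - 5*x)*(l + 2*x), (l - 5*x)*(l - 3*x)*(l + 2*x)) = -l^2 + 3*l*x + 10*x^2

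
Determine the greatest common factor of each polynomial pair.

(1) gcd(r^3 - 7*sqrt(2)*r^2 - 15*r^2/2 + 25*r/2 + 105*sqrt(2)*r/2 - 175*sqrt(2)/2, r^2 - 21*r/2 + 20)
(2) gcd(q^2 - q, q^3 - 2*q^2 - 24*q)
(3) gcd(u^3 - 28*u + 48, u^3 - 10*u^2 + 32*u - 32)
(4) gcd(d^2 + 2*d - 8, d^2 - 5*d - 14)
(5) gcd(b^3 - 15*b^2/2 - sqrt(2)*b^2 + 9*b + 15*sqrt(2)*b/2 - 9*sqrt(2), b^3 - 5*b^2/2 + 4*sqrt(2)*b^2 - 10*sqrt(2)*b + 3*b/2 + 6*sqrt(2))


(1) = gcd((r - 5)*(r - 5/2)*(r - 7*sqrt(2)), (r - 8)*(r - 5/2)) = r - 5/2
(2) = q
(3) = u^2 - 6*u + 8
(4) = gcd((d - 2)*(d + 4), (d - 7)*(d + 2)) = 1
(5) = b - 3/2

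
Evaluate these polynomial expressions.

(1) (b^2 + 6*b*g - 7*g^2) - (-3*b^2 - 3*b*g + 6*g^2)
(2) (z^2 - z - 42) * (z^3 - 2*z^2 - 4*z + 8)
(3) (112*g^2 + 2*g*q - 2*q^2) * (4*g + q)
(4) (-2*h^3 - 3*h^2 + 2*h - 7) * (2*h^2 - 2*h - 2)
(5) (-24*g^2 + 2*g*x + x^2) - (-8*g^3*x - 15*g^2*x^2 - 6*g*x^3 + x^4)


(1) = 4*b^2 + 9*b*g - 13*g^2
(2) = z^5 - 3*z^4 - 44*z^3 + 96*z^2 + 160*z - 336
(3) = 448*g^3 + 120*g^2*q - 6*g*q^2 - 2*q^3
(4) = -4*h^5 - 2*h^4 + 14*h^3 - 12*h^2 + 10*h + 14
(5) = 8*g^3*x + 15*g^2*x^2 - 24*g^2 + 6*g*x^3 + 2*g*x - x^4 + x^2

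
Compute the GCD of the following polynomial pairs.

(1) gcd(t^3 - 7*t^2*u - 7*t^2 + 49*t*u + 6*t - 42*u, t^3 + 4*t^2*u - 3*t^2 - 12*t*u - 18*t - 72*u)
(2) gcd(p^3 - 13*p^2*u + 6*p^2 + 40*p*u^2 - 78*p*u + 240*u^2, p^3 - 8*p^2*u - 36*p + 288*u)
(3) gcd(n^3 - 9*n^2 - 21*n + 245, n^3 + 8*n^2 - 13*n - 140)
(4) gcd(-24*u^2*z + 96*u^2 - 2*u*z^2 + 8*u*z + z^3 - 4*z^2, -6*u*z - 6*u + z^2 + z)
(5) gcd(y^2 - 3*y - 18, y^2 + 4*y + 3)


(1) = gcd((t - 6)*(t - 1)*(t - 7*u), (t - 6)*(t + 3)*(t + 4*u)) = t - 6
(2) = p^2 - 8*p*u + 6*p - 48*u
(3) = gcd((n - 7)^2*(n + 5), (n - 4)*(n + 5)*(n + 7)) = n + 5
(4) = gcd((-6*u + z)*(4*u + z)*(z - 4), (-6*u + z)*(z + 1)) = -6*u + z
(5) = y + 3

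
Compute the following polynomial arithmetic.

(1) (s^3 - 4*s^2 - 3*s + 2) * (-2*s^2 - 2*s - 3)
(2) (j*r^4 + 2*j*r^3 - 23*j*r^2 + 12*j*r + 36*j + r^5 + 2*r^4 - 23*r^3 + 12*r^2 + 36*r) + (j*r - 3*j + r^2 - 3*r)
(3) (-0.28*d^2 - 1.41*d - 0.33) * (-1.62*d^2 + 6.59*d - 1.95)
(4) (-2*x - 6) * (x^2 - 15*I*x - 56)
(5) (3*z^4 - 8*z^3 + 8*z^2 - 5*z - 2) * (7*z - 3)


(1) = -2*s^5 + 6*s^4 + 11*s^3 + 14*s^2 + 5*s - 6
(2) = j*r^4 + 2*j*r^3 - 23*j*r^2 + 13*j*r + 33*j + r^5 + 2*r^4 - 23*r^3 + 13*r^2 + 33*r
(3) = 0.4536*d^4 + 0.439*d^3 - 8.2113*d^2 + 0.5748*d + 0.6435
(4) = -2*x^3 - 6*x^2 + 30*I*x^2 + 112*x + 90*I*x + 336
(5) = 21*z^5 - 65*z^4 + 80*z^3 - 59*z^2 + z + 6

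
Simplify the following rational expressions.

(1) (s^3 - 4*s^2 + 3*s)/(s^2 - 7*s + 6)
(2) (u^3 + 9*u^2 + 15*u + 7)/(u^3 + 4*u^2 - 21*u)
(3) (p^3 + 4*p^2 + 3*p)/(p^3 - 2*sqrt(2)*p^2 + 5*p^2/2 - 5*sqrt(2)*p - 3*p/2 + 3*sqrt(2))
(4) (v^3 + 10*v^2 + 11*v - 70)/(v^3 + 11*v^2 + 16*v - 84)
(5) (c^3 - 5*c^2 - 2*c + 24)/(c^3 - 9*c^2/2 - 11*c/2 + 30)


(1) = (s^2 - 3*s)/(s - 6)
(2) = (u^2 + 2*u + 1)/(u^2 - 3*u)
(3) = (2*p^2 + 2*p)/(2*p^2 + p*(-4*sqrt(2) - 1) + 2*sqrt(2))
(4) = (v + 5)/(v + 6)
(5) = (2*c + 4)/(2*c + 5)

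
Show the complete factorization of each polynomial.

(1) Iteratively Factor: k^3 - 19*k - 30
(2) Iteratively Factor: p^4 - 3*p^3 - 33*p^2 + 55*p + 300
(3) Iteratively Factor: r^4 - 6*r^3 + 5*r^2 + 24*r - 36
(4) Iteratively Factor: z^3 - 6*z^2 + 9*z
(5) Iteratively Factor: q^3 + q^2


(1) = (k + 3)*(k^2 - 3*k - 10) = (k - 5)*(k + 3)*(k + 2)
(2) = (p - 5)*(p^3 + 2*p^2 - 23*p - 60) = (p - 5)*(p + 4)*(p^2 - 2*p - 15) = (p - 5)^2*(p + 4)*(p + 3)
(3) = (r - 2)*(r^3 - 4*r^2 - 3*r + 18) = (r - 2)*(r + 2)*(r^2 - 6*r + 9) = (r - 3)*(r - 2)*(r + 2)*(r - 3)
(4) = (z)*(z^2 - 6*z + 9) = z*(z - 3)*(z - 3)
(5) = (q)*(q^2 + q) = q*(q + 1)*(q)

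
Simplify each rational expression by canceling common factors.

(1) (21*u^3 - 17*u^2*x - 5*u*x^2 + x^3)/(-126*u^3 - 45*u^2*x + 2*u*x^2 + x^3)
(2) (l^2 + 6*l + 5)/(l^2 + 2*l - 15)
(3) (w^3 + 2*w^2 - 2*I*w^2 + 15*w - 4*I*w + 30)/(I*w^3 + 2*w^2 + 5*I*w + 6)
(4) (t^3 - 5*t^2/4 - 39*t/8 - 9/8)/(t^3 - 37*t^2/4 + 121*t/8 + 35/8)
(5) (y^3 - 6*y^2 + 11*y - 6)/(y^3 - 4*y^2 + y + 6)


(1) = (-u + x)/(6*u + x)
(2) = (l + 1)/(l - 3)
(3) = (-I*w^3 + w^2*(-2 - 2*I) + w*(-4 - 15*I) - 30*I)/(w^3 - 2*I*w^2 + 5*w - 6*I)
(4) = (2*t^2 - 3*t - 9)/(2*t^2 - 19*t + 35)
(5) = (y - 1)/(y + 1)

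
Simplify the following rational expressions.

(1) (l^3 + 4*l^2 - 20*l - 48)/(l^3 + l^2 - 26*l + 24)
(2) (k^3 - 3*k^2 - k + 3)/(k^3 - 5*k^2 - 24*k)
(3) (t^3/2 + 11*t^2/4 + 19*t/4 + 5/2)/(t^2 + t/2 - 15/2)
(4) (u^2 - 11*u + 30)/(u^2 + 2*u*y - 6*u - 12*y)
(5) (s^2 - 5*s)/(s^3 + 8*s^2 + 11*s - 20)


(1) = (l + 2)/(l - 1)
(2) = (k^3 - 3*k^2 - k + 3)/(k^3 - 5*k^2 - 24*k)
(3) = (2*t^3 + 11*t^2 + 19*t + 10)/(4*t^2 + 2*t - 30)
(4) = (u - 5)/(u + 2*y)
(5) = (s^2 - 5*s)/(s^3 + 8*s^2 + 11*s - 20)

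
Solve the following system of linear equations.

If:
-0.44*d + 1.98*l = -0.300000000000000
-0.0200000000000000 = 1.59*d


Then:
d = -0.01
l = -0.15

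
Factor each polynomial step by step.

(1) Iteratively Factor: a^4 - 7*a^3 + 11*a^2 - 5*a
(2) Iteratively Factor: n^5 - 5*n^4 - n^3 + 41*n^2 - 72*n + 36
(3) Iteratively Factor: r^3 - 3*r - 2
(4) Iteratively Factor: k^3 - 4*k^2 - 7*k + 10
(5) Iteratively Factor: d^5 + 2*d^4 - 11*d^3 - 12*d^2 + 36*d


(1) = (a)*(a^3 - 7*a^2 + 11*a - 5) = a*(a - 1)*(a^2 - 6*a + 5) = a*(a - 5)*(a - 1)*(a - 1)
(2) = (n - 2)*(n^4 - 3*n^3 - 7*n^2 + 27*n - 18) = (n - 3)*(n - 2)*(n^3 - 7*n + 6) = (n - 3)*(n - 2)*(n - 1)*(n^2 + n - 6) = (n - 3)*(n - 2)*(n - 1)*(n + 3)*(n - 2)
(3) = (r + 1)*(r^2 - r - 2) = (r + 1)^2*(r - 2)
(4) = (k - 5)*(k^2 + k - 2) = (k - 5)*(k + 2)*(k - 1)
(5) = (d - 2)*(d^4 + 4*d^3 - 3*d^2 - 18*d) = (d - 2)^2*(d^3 + 6*d^2 + 9*d) = d*(d - 2)^2*(d^2 + 6*d + 9) = d*(d - 2)^2*(d + 3)*(d + 3)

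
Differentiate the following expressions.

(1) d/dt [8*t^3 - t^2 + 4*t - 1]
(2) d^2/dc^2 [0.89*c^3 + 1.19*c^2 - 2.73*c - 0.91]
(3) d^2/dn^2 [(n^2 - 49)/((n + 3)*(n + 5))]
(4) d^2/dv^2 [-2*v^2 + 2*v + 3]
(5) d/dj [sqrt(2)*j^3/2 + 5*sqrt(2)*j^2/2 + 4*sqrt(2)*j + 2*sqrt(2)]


(1) = 24*t^2 - 2*t + 4
(2) = 5.34*c + 2.38
(3) = 16*(-n^3 - 24*n^2 - 147*n - 272)/(n^6 + 24*n^5 + 237*n^4 + 1232*n^3 + 3555*n^2 + 5400*n + 3375)
(4) = -4
(5) = sqrt(2)*(3*j^2 + 10*j + 8)/2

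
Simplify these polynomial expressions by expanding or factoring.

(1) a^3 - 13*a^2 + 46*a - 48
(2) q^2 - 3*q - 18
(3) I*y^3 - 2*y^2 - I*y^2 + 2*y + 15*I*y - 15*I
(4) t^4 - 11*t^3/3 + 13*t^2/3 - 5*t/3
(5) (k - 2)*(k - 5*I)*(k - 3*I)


(1) = (a - 8)*(a - 3)*(a - 2)
(2) = (q - 6)*(q + 3)
(3) = (y - 3*I)*(y + 5*I)*(I*y - I)
(4) = t*(t - 5/3)*(t - 1)^2
(5) = k^3 - 2*k^2 - 8*I*k^2 - 15*k + 16*I*k + 30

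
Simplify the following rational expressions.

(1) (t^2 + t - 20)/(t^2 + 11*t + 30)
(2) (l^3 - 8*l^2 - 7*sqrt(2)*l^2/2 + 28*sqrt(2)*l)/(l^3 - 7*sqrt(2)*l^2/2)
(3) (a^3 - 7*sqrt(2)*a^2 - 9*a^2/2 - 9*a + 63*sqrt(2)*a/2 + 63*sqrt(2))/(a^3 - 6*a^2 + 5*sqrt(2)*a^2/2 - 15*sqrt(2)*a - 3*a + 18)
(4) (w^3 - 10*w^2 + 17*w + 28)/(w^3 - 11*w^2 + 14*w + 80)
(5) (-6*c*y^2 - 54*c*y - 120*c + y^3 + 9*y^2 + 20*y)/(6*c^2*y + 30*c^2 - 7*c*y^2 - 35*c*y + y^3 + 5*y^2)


(1) = (t - 4)/(t + 6)
(2) = (4*l - 32)/(4*l)
(3) = (4*a^2 + a*(6 - 28*sqrt(2)) - 42*sqrt(2))/(4*a^2 + 10*sqrt(2)*a - 12)
(4) = (w^3 - 10*w^2 + 17*w + 28)/(w^3 - 11*w^2 + 14*w + 80)
(5) = (y + 4)/(-c + y)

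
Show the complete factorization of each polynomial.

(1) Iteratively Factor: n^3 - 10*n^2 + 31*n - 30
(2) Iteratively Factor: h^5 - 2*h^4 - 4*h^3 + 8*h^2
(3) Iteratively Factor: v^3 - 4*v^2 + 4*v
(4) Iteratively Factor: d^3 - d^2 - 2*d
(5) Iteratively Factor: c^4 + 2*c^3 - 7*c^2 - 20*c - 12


(1) = (n - 2)*(n^2 - 8*n + 15) = (n - 3)*(n - 2)*(n - 5)
(2) = (h)*(h^4 - 2*h^3 - 4*h^2 + 8*h) = h*(h - 2)*(h^3 - 4*h) = h*(h - 2)*(h + 2)*(h^2 - 2*h) = h*(h - 2)^2*(h + 2)*(h)
(3) = (v)*(v^2 - 4*v + 4) = v*(v - 2)*(v - 2)
(4) = (d + 1)*(d^2 - 2*d) = d*(d + 1)*(d - 2)
(5) = (c + 1)*(c^3 + c^2 - 8*c - 12) = (c - 3)*(c + 1)*(c^2 + 4*c + 4) = (c - 3)*(c + 1)*(c + 2)*(c + 2)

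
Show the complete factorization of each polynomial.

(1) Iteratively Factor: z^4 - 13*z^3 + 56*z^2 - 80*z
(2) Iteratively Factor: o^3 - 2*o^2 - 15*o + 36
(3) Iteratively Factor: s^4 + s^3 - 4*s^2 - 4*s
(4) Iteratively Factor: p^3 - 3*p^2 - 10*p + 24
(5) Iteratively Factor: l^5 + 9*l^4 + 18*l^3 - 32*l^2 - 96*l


(1) = (z - 4)*(z^3 - 9*z^2 + 20*z) = (z - 4)^2*(z^2 - 5*z) = (z - 5)*(z - 4)^2*(z)
(2) = (o - 3)*(o^2 + o - 12) = (o - 3)^2*(o + 4)
(3) = (s - 2)*(s^3 + 3*s^2 + 2*s) = s*(s - 2)*(s^2 + 3*s + 2) = s*(s - 2)*(s + 2)*(s + 1)
(4) = (p - 4)*(p^2 + p - 6) = (p - 4)*(p + 3)*(p - 2)
(5) = (l + 3)*(l^4 + 6*l^3 - 32*l) = (l + 3)*(l + 4)*(l^3 + 2*l^2 - 8*l) = l*(l + 3)*(l + 4)*(l^2 + 2*l - 8) = l*(l + 3)*(l + 4)^2*(l - 2)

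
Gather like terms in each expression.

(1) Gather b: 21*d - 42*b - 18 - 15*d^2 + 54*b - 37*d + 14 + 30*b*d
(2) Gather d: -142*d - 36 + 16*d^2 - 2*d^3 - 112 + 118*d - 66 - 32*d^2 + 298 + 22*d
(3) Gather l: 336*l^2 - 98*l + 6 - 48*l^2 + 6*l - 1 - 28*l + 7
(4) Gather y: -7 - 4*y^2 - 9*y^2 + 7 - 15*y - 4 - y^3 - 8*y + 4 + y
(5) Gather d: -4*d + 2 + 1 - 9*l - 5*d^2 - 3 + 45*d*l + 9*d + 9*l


(1) = b*(30*d + 12) - 15*d^2 - 16*d - 4
(2) = -2*d^3 - 16*d^2 - 2*d + 84
(3) = 288*l^2 - 120*l + 12
(4) = -y^3 - 13*y^2 - 22*y
(5) = -5*d^2 + d*(45*l + 5)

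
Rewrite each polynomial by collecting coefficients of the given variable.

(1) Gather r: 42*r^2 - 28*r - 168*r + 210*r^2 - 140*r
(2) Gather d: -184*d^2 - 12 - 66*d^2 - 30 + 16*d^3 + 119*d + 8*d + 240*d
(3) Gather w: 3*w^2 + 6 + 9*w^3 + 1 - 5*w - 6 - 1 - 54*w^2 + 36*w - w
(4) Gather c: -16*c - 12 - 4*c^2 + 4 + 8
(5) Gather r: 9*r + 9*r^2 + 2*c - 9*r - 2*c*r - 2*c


(1) = 252*r^2 - 336*r
(2) = 16*d^3 - 250*d^2 + 367*d - 42
(3) = 9*w^3 - 51*w^2 + 30*w
(4) = -4*c^2 - 16*c
(5) = -2*c*r + 9*r^2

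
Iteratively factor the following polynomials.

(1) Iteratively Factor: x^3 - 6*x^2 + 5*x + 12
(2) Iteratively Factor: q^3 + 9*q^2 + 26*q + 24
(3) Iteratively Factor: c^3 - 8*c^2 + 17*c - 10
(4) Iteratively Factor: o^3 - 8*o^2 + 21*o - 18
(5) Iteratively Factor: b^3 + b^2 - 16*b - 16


(1) = (x - 3)*(x^2 - 3*x - 4) = (x - 4)*(x - 3)*(x + 1)
(2) = (q + 2)*(q^2 + 7*q + 12) = (q + 2)*(q + 3)*(q + 4)
(3) = (c - 1)*(c^2 - 7*c + 10) = (c - 5)*(c - 1)*(c - 2)
(4) = (o - 3)*(o^2 - 5*o + 6) = (o - 3)^2*(o - 2)
(5) = (b - 4)*(b^2 + 5*b + 4) = (b - 4)*(b + 4)*(b + 1)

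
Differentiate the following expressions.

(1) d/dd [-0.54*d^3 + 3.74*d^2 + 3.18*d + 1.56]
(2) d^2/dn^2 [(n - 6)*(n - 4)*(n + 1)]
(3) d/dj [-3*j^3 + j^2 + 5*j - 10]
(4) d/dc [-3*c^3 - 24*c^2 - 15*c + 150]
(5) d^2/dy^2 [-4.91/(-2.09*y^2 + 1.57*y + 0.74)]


(1) = -1.62*d^2 + 7.48*d + 3.18
(2) = 6*n - 18
(3) = -9*j^2 + 2*j + 5
(4) = -9*c^2 - 48*c - 15
(5) = (42.894742*y^2 - 32.222366*y - 4.91*(4.18*y - 1.57)*(8.36*y - 3.14) - 15.187612)/(-2.09*y^2 + 1.57*y + 0.74)^3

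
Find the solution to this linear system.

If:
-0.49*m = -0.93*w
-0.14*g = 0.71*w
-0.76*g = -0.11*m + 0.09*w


Then:
g = 0.00
m = 0.00
w = 0.00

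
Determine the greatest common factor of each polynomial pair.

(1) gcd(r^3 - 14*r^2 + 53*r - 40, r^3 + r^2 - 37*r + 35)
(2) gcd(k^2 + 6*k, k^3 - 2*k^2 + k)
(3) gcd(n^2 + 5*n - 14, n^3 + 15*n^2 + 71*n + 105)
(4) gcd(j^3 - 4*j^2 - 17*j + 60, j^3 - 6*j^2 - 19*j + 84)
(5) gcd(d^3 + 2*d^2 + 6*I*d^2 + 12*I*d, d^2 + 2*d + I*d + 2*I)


(1) = gcd((r - 8)*(r - 5)*(r - 1), (r - 5)*(r - 1)*(r + 7)) = r^2 - 6*r + 5
(2) = k
(3) = gcd((n - 2)*(n + 7), (n + 3)*(n + 5)*(n + 7)) = n + 7
(4) = gcd((j - 5)*(j - 3)*(j + 4), (j - 7)*(j - 3)*(j + 4)) = j^2 + j - 12
(5) = gcd(d*(d + 2)*(d + 6*I), (d + 2)*(d + I)) = d + 2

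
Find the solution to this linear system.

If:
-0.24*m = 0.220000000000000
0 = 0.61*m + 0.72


Then:
No Solution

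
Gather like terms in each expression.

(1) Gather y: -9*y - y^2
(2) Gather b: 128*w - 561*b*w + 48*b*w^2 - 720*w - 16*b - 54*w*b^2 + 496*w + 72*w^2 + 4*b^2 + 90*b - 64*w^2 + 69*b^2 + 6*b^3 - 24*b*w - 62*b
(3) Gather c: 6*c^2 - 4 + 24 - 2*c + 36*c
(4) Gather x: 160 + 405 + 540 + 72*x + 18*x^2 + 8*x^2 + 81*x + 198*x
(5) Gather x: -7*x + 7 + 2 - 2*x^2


(1) = -y^2 - 9*y
(2) = 6*b^3 + b^2*(73 - 54*w) + b*(48*w^2 - 585*w + 12) + 8*w^2 - 96*w
(3) = 6*c^2 + 34*c + 20
(4) = 26*x^2 + 351*x + 1105
(5) = -2*x^2 - 7*x + 9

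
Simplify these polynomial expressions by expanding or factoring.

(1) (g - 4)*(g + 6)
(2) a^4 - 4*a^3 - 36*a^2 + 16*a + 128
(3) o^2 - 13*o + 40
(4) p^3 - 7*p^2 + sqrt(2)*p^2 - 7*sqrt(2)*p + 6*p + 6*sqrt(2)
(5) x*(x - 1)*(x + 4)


(1) = g^2 + 2*g - 24
(2) = (a - 8)*(a - 2)*(a + 2)*(a + 4)
(3) = (o - 8)*(o - 5)
(4) = (p - 6)*(p - 1)*(p + sqrt(2))
(5) = x^3 + 3*x^2 - 4*x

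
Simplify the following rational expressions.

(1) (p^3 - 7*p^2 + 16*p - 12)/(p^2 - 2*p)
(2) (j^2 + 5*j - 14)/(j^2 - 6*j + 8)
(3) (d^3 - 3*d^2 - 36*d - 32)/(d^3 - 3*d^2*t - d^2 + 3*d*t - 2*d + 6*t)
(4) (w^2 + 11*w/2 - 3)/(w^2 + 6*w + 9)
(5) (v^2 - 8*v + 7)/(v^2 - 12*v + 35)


(1) = (p^2 - 5*p + 6)/p
(2) = (j + 7)/(j - 4)
(3) = (-d^2 + 4*d + 32)/(-d^2 + 3*d*t + 2*d - 6*t)
(4) = (2*w^2 + 11*w - 6)/(2*w^2 + 12*w + 18)
(5) = (v - 1)/(v - 5)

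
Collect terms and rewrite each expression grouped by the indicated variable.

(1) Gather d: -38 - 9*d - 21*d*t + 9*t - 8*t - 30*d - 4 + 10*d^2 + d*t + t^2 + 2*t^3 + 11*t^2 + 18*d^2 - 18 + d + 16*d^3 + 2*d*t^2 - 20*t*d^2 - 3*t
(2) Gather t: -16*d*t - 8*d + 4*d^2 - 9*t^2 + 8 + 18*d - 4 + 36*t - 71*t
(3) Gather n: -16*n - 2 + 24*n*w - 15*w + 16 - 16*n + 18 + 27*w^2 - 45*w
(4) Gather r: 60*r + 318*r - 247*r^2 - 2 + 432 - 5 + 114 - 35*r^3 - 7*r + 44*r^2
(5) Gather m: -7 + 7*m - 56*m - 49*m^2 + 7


(1) = 16*d^3 + d^2*(28 - 20*t) + d*(2*t^2 - 20*t - 38) + 2*t^3 + 12*t^2 - 2*t - 60
(2) = 4*d^2 + 10*d - 9*t^2 + t*(-16*d - 35) + 4
(3) = n*(24*w - 32) + 27*w^2 - 60*w + 32
(4) = -35*r^3 - 203*r^2 + 371*r + 539
(5) = -49*m^2 - 49*m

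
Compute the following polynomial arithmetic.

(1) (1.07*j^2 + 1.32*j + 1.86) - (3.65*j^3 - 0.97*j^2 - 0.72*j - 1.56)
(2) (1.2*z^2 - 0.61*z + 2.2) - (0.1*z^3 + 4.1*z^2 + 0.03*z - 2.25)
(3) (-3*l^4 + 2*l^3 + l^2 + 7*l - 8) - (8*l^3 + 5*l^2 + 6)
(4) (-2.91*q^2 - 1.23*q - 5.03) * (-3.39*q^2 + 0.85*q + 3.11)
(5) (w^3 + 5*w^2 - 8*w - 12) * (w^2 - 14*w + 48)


(1) = -3.65*j^3 + 2.04*j^2 + 2.04*j + 3.42
(2) = -0.1*z^3 - 2.9*z^2 - 0.64*z + 4.45
(3) = -3*l^4 - 6*l^3 - 4*l^2 + 7*l - 14
(4) = 9.8649*q^4 + 1.6962*q^3 + 6.9561*q^2 - 8.1008*q - 15.6433
(5) = w^5 - 9*w^4 - 30*w^3 + 340*w^2 - 216*w - 576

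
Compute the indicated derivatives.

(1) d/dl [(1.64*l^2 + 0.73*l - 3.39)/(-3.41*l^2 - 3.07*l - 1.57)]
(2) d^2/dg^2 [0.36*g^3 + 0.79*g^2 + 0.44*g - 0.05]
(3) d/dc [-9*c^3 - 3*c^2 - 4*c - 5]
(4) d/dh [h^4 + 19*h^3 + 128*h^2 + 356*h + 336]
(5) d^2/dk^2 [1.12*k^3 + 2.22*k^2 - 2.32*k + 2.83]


(1) = (-2.5455*l^2 - 28.2694*l - 11.5534)/(11.6281*l^4 + 20.9374*l^3 + 20.1323*l^2 + 9.6398*l + 2.4649)
(2) = 2.16*g + 1.58
(3) = -27*c^2 - 6*c - 4
(4) = 4*h^3 + 57*h^2 + 256*h + 356
(5) = 6.72*k + 4.44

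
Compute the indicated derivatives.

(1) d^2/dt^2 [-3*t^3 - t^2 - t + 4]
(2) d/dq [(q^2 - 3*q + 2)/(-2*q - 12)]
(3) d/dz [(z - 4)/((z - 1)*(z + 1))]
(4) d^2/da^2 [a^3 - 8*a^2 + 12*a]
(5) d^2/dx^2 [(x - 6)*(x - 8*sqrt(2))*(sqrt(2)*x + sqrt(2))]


(1) = -18*t - 2
(2) = (-q^2 - 12*q + 20)/(2*(q^2 + 12*q + 36))
(3) = (-z^2 + 8*z - 1)/(z^4 - 2*z^2 + 1)
(4) = 6*a - 16
(5) = 6*sqrt(2)*x - 32 - 10*sqrt(2)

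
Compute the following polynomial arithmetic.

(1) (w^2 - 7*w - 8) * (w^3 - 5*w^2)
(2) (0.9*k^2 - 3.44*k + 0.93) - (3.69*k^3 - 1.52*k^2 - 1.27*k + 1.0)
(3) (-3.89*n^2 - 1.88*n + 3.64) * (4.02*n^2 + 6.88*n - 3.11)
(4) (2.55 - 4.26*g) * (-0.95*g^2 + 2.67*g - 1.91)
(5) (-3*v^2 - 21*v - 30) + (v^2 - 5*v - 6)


(1) = w^5 - 12*w^4 + 27*w^3 + 40*w^2
(2) = -3.69*k^3 + 2.42*k^2 - 2.17*k - 0.07
(3) = -15.6378*n^4 - 34.3208*n^3 + 13.7963*n^2 + 30.89*n - 11.3204
(4) = 4.047*g^3 - 13.7967*g^2 + 14.9451*g - 4.8705
(5) = -2*v^2 - 26*v - 36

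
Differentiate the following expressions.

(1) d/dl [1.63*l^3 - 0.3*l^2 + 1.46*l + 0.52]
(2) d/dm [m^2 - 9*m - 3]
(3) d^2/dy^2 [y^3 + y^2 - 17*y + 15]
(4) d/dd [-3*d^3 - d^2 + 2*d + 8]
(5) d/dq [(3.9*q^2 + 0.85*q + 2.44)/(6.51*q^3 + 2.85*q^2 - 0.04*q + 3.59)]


(1) = 4.89*l^2 - 0.6*l + 1.46
(2) = 2*m - 9
(3) = 6*y + 2
(4) = -9*d^2 - 2*d + 2
(5) = (-25.389*q^4 - 11.067*q^3 - 50.2317*q^2 + 14.094*q + 3.1491)/(42.3801*q^6 + 37.107*q^5 + 7.6017*q^4 + 46.5138*q^3 + 20.4646*q^2 - 0.2872*q + 12.8881)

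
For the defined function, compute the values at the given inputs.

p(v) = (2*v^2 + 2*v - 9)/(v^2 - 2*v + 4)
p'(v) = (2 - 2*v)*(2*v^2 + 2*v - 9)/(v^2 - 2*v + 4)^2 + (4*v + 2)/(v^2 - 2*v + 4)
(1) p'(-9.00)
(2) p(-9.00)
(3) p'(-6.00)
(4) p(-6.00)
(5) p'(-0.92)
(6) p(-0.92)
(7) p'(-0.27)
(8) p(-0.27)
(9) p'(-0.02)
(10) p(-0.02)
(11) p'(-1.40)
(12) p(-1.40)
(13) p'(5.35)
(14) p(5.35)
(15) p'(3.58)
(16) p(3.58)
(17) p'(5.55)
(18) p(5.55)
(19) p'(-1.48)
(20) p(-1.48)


(1) = -0.08
(2) = 1.31
(3) = -0.16
(4) = 0.98
(5) = -1.04
(6) = -1.37
(7) = -0.92
(8) = -2.04
(9) = -0.65
(10) = -2.24
(11) = -0.90
(12) = -0.90
(13) = 0.00
(14) = 2.69
(15) = 0.37
(16) = 2.46
(17) = -0.01
(18) = 2.69
(19) = -0.88
(20) = -0.83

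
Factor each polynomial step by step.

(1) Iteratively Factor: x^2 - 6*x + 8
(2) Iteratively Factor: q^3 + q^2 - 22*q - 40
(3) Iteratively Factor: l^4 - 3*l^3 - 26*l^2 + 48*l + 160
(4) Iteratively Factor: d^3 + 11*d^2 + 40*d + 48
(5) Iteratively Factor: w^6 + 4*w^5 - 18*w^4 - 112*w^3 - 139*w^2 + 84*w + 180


(1) = (x - 2)*(x - 4)
(2) = (q - 5)*(q^2 + 6*q + 8) = (q - 5)*(q + 4)*(q + 2)
(3) = (l - 5)*(l^3 + 2*l^2 - 16*l - 32) = (l - 5)*(l + 4)*(l^2 - 2*l - 8) = (l - 5)*(l + 2)*(l + 4)*(l - 4)
(4) = (d + 4)*(d^2 + 7*d + 12) = (d + 4)^2*(d + 3)
(5) = (w + 3)*(w^5 + w^4 - 21*w^3 - 49*w^2 + 8*w + 60) = (w + 2)*(w + 3)*(w^4 - w^3 - 19*w^2 - 11*w + 30) = (w + 2)^2*(w + 3)*(w^3 - 3*w^2 - 13*w + 15) = (w - 5)*(w + 2)^2*(w + 3)*(w^2 + 2*w - 3) = (w - 5)*(w + 2)^2*(w + 3)^2*(w - 1)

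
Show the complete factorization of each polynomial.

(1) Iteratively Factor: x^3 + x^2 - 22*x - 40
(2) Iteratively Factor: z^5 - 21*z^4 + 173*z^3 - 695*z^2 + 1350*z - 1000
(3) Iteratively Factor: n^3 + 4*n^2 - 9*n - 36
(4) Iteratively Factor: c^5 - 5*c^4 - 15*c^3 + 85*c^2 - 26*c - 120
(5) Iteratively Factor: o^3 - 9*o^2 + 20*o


(1) = (x + 4)*(x^2 - 3*x - 10) = (x + 2)*(x + 4)*(x - 5)
(2) = (z - 2)*(z^4 - 19*z^3 + 135*z^2 - 425*z + 500) = (z - 5)*(z - 2)*(z^3 - 14*z^2 + 65*z - 100) = (z - 5)*(z - 4)*(z - 2)*(z^2 - 10*z + 25) = (z - 5)^2*(z - 4)*(z - 2)*(z - 5)
(3) = (n + 4)*(n^2 - 9) = (n + 3)*(n + 4)*(n - 3)
(4) = (c + 4)*(c^4 - 9*c^3 + 21*c^2 + c - 30) = (c - 2)*(c + 4)*(c^3 - 7*c^2 + 7*c + 15) = (c - 3)*(c - 2)*(c + 4)*(c^2 - 4*c - 5) = (c - 5)*(c - 3)*(c - 2)*(c + 4)*(c + 1)
(5) = (o - 4)*(o^2 - 5*o) = (o - 5)*(o - 4)*(o)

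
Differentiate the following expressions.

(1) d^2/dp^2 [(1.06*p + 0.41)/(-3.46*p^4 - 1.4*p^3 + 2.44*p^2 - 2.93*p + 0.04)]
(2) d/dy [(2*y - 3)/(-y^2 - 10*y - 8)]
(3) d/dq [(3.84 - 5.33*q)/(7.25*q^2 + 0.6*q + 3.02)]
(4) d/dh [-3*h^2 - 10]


(1) = (-152.278752*p^7 - 180.32136*p^6 - 18.353136*p^5 + 138.86388*p^4 - 1.076504*p^3 - 26.130024*p^2 + 18.070008*p - 7.20805)/(41.421736*p^12 + 50.28072*p^11 - 67.287312*p^10 + 37.058204*p^9 + 131.172096*p^8 - 107.346432*p^7 + 16.322174*p^6 + 86.775492*p^5 - 64.523772*p^4 + 26.876285*p^3 - 1.0419*p^2 + 0.014064*p - 6.4e-5)
(2) = 2*(y^2 - 3*y - 23)/(y^4 + 20*y^3 + 116*y^2 + 160*y + 64)
(3) = (38.6425*q^2 - 55.68*q - 18.4006)/(52.5625*q^4 + 8.7*q^3 + 44.15*q^2 + 3.624*q + 9.1204)
(4) = -6*h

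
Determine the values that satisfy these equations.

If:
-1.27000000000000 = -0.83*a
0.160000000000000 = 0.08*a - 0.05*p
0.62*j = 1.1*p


Then:
a = 1.53
j = -1.33
p = -0.75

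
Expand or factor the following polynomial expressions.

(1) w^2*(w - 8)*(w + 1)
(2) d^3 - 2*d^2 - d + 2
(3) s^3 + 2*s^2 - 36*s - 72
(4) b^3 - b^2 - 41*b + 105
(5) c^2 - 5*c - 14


(1) = w^4 - 7*w^3 - 8*w^2
(2) = (d - 2)*(d - 1)*(d + 1)
(3) = (s - 6)*(s + 2)*(s + 6)
(4) = (b - 5)*(b - 3)*(b + 7)
(5) = (c - 7)*(c + 2)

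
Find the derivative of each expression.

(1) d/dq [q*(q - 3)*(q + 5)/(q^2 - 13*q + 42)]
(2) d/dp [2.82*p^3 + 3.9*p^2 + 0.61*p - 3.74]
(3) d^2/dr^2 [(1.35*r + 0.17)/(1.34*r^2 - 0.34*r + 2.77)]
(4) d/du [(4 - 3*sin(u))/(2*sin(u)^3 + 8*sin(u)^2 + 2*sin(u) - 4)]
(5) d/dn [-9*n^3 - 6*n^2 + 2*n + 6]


(1) = (q^4 - 26*q^3 + 115*q^2 + 168*q - 630)/(q^4 - 26*q^3 + 253*q^2 - 1092*q + 1764)
(2) = 8.46*p^2 + 7.8*p + 0.61
(3) = ((0.4624 - 10.854*r)*(1.34*r^2 - 0.34*r + 2.77) + (1.35*r + 0.17)*(2.68*r - 0.34)*(5.36*r - 0.68))/(1.34*r^2 - 0.34*r + 2.77)^3
(4) = (3*sin(u)^3 - 16*sin(u) + 1)*cos(u)/((sin(u) + 1)^2*(sin(u)^2 + 3*sin(u) - 2)^2)
(5) = -27*n^2 - 12*n + 2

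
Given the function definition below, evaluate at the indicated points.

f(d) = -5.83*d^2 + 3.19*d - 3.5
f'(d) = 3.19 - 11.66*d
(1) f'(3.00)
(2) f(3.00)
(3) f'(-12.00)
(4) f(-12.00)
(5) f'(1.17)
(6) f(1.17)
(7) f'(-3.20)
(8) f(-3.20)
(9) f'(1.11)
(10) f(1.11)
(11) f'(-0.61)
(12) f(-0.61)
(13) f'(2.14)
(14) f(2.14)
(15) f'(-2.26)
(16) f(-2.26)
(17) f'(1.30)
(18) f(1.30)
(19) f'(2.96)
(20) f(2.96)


(1) = -31.79
(2) = -46.40
(3) = 143.11
(4) = -881.30
(5) = -10.45
(6) = -7.75
(7) = 40.50
(8) = -73.41
(9) = -9.75
(10) = -7.14
(11) = 10.30
(12) = -7.62
(13) = -21.76
(14) = -23.37
(15) = 29.54
(16) = -40.49
(17) = -11.97
(18) = -9.21
(19) = -31.32
(20) = -45.14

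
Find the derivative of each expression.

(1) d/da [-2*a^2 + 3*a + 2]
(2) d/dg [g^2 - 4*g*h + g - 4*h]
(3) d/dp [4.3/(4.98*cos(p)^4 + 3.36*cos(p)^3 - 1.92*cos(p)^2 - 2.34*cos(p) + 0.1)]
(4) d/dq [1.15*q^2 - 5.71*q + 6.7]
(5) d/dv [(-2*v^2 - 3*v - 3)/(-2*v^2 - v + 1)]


(1) = 3 - 4*a
(2) = 2*g - 4*h + 1
(3) = (85.656*cos(p)^3 + 43.344*cos(p)^2 - 16.512*cos(p) - 10.062)*sin(p)/(4.98*cos(p)^4 + 3.36*cos(p)^3 - 1.92*cos(p)^2 - 2.34*cos(p) + 0.1)^2
(4) = 2.3*q - 5.71
(5) = 2*(-2*v^2 - 8*v - 3)/(4*v^4 + 4*v^3 - 3*v^2 - 2*v + 1)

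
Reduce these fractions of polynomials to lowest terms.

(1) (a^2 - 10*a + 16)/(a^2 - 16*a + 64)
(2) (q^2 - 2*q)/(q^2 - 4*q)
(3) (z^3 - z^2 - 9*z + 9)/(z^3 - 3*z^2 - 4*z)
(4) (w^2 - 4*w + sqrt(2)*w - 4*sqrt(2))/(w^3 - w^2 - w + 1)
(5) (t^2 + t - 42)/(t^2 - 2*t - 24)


(1) = (a - 2)/(a - 8)
(2) = (q - 2)/(q - 4)
(3) = (z^3 - z^2 - 9*z + 9)/(z^3 - 3*z^2 - 4*z)
(4) = (w^2 + w*(-4 + sqrt(2)) - 4*sqrt(2))/(w^3 - w^2 - w + 1)
(5) = (t + 7)/(t + 4)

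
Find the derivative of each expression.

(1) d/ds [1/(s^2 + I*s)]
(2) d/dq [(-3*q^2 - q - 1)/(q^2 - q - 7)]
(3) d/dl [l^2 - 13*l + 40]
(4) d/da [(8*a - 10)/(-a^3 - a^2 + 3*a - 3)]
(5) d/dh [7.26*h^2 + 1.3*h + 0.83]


(1) = (-2*s - I)/(s^2*(s + I)^2)
(2) = 2*(2*q^2 + 22*q + 3)/(q^4 - 2*q^3 - 13*q^2 + 14*q + 49)
(3) = 2*l - 13
(4) = 2*(8*a^3 - 11*a^2 - 10*a + 3)/(a^6 + 2*a^5 - 5*a^4 + 15*a^2 - 18*a + 9)
(5) = 14.52*h + 1.3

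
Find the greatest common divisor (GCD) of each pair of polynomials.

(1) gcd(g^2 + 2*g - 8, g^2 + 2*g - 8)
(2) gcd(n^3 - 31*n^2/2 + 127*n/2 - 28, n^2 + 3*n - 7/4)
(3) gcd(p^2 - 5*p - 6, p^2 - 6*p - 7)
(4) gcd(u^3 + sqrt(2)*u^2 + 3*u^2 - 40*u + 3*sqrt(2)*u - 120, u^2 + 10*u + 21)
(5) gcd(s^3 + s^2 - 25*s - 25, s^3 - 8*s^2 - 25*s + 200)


(1) = gcd((g - 2)*(g + 4), (g - 2)*(g + 4)) = g^2 + 2*g - 8
(2) = gcd((n - 8)*(n - 7)*(n - 1/2), (n - 1/2)*(n + 7/2)) = n - 1/2
(3) = gcd((p - 6)*(p + 1), (p - 7)*(p + 1)) = p + 1
(4) = gcd((u + 3)*(u - 4*sqrt(2))*(u + 5*sqrt(2)), (u + 3)*(u + 7)) = u + 3
(5) = gcd((s - 5)*(s + 1)*(s + 5), (s - 8)*(s - 5)*(s + 5)) = s^2 - 25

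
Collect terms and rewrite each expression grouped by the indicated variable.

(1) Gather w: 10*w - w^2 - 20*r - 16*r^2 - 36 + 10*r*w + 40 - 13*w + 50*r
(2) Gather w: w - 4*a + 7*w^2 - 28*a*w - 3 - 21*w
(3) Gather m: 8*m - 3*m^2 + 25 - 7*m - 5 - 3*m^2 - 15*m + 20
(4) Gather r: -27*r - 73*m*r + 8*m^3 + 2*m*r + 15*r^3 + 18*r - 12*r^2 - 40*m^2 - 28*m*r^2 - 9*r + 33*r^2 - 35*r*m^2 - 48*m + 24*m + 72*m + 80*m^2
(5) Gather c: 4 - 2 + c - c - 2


(1) = -16*r^2 + 30*r - w^2 + w*(10*r - 3) + 4
(2) = -4*a + 7*w^2 + w*(-28*a - 20) - 3
(3) = -6*m^2 - 14*m + 40
(4) = 8*m^3 + 40*m^2 + 48*m + 15*r^3 + r^2*(21 - 28*m) + r*(-35*m^2 - 71*m - 18)
(5) = 0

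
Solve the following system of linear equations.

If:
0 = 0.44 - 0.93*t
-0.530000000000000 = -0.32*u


Then:
t = 0.47
u = 1.66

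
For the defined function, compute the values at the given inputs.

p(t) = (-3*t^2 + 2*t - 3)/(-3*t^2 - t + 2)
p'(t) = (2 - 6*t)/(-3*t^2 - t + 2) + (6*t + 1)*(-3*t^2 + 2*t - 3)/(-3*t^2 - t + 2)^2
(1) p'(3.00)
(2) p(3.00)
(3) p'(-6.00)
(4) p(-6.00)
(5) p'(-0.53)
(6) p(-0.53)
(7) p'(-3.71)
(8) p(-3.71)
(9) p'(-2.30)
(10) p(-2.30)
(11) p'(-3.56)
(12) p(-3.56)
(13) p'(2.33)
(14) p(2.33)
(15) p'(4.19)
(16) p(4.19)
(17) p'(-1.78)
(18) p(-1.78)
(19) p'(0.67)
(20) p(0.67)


(1) = -0.01
(2) = 0.86
(3) = 0.05
(4) = 1.23
(5) = 6.82
(6) = -2.91
(7) = 0.19
(8) = 1.45
(9) = 0.88
(10) = 2.03
(11) = 0.21
(12) = 1.48
(13) = -0.07
(14) = 0.88
(15) = 0.01
(16) = 0.86
(17) = 2.53
(18) = 2.81
(19) = -53999.43
(20) = 180.04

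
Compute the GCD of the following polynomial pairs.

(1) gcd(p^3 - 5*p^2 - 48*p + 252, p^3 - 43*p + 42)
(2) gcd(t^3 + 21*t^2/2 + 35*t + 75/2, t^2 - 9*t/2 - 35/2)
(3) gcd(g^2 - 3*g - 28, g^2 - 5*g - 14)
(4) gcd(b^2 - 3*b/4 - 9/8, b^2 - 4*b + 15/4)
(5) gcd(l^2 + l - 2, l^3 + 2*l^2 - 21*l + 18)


(1) = p^2 + p - 42
(2) = gcd((t + 5/2)*(t + 3)*(t + 5), (t - 7)*(t + 5/2)) = t + 5/2
(3) = g - 7
(4) = b - 3/2
(5) = gcd((l - 1)*(l + 2), (l - 3)*(l - 1)*(l + 6)) = l - 1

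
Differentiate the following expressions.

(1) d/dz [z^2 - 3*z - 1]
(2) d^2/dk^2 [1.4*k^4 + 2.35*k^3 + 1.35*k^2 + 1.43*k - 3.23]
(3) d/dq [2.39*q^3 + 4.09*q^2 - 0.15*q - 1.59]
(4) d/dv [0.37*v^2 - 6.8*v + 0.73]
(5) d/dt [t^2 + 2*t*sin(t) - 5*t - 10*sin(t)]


(1) = 2*z - 3
(2) = 16.8*k^2 + 14.1*k + 2.7
(3) = 7.17*q^2 + 8.18*q - 0.15
(4) = 0.74*v - 6.8
(5) = 2*t*cos(t) + 2*t + 2*sin(t) - 10*cos(t) - 5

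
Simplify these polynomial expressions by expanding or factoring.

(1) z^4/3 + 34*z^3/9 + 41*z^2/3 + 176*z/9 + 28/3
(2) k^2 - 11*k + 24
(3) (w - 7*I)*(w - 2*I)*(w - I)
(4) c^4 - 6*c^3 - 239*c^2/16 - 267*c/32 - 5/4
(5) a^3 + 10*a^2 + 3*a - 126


(1) = (z/3 + 1/3)*(z + 2)*(z + 7/3)*(z + 6)
(2) = (k - 8)*(k - 3)
(3) = w^3 - 10*I*w^2 - 23*w + 14*I
(4) = (c - 8)*(c + 1/4)*(c + 1/2)*(c + 5/4)
(5) = (a - 3)*(a + 6)*(a + 7)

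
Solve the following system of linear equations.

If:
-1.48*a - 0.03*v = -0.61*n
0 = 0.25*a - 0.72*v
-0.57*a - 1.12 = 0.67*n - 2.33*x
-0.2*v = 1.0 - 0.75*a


Then:
a = 1.47
n = 3.59
v = 0.51
x = 1.87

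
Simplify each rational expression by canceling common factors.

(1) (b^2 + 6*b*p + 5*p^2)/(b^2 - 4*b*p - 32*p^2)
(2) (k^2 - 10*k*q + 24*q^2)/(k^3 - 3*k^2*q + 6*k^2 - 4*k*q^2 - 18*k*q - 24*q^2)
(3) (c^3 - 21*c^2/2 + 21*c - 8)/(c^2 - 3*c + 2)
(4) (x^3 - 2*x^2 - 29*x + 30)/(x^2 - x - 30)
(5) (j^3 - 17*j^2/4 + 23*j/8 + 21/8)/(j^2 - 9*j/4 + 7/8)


(1) = (-b^2 - 6*b*p - 5*p^2)/(-b^2 + 4*b*p + 32*p^2)
(2) = (k - 6*q)/(k^2 + k*q + 6*k + 6*q)
(3) = (2*c^2 - 17*c + 8)/(2*c - 2)
(4) = x - 1
(5) = (2*j^2 - 5*j - 3)/(2*j - 1)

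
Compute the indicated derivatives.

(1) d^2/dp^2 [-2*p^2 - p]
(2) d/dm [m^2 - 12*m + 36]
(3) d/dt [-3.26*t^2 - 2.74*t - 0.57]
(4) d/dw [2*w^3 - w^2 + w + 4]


(1) = -4
(2) = 2*m - 12
(3) = -6.52*t - 2.74
(4) = 6*w^2 - 2*w + 1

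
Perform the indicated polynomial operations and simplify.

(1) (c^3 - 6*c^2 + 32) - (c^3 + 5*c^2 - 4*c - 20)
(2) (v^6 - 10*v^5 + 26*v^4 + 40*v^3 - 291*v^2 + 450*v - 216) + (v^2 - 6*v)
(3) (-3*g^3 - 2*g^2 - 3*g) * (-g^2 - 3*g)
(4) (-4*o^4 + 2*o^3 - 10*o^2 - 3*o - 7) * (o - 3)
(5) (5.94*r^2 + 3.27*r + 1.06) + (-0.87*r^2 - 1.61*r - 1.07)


(1) = -11*c^2 + 4*c + 52
(2) = v^6 - 10*v^5 + 26*v^4 + 40*v^3 - 290*v^2 + 444*v - 216
(3) = 3*g^5 + 11*g^4 + 9*g^3 + 9*g^2
(4) = -4*o^5 + 14*o^4 - 16*o^3 + 27*o^2 + 2*o + 21
(5) = 5.07*r^2 + 1.66*r - 0.01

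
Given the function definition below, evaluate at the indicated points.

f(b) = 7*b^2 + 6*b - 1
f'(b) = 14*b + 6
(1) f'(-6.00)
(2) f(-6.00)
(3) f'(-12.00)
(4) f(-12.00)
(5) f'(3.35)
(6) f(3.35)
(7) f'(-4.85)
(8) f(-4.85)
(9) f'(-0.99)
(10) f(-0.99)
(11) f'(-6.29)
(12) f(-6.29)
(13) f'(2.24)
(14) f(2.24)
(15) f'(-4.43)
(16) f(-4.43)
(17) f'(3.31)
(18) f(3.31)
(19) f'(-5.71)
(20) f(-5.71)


(1) = -78.00
(2) = 215.00
(3) = -162.00
(4) = 935.00
(5) = 52.90
(6) = 97.66
(7) = -61.90
(8) = 134.56
(9) = -7.86
(10) = -0.08
(11) = -82.06
(12) = 238.21
(13) = 37.36
(14) = 47.56
(15) = -56.02
(16) = 109.79
(17) = 52.34
(18) = 95.55
(19) = -73.94
(20) = 192.97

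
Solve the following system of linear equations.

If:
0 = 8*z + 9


Then:
z = -9/8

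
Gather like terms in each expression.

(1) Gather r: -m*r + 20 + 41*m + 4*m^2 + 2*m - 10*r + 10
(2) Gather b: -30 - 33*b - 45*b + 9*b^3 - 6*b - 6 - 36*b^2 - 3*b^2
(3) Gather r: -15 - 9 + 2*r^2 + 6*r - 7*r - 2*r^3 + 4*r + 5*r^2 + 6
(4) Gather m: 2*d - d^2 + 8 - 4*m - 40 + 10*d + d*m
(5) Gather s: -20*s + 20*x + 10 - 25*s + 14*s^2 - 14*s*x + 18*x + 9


(1) = 4*m^2 + 43*m + r*(-m - 10) + 30
(2) = 9*b^3 - 39*b^2 - 84*b - 36
(3) = -2*r^3 + 7*r^2 + 3*r - 18
(4) = -d^2 + 12*d + m*(d - 4) - 32
(5) = 14*s^2 + s*(-14*x - 45) + 38*x + 19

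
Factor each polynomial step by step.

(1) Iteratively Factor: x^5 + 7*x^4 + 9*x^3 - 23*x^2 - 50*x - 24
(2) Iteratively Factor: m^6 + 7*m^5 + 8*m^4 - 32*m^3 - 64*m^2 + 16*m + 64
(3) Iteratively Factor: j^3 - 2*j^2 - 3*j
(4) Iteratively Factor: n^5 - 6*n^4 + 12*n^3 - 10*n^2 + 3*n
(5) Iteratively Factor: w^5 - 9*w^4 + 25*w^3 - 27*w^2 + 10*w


(1) = (x + 3)*(x^4 + 4*x^3 - 3*x^2 - 14*x - 8) = (x + 1)*(x + 3)*(x^3 + 3*x^2 - 6*x - 8) = (x + 1)*(x + 3)*(x + 4)*(x^2 - x - 2) = (x - 2)*(x + 1)*(x + 3)*(x + 4)*(x + 1)
(2) = (m + 2)*(m^5 + 5*m^4 - 2*m^3 - 28*m^2 - 8*m + 32) = (m + 2)^2*(m^4 + 3*m^3 - 8*m^2 - 12*m + 16) = (m + 2)^3*(m^3 + m^2 - 10*m + 8) = (m - 1)*(m + 2)^3*(m^2 + 2*m - 8) = (m - 2)*(m - 1)*(m + 2)^3*(m + 4)
(3) = (j - 3)*(j^2 + j) = j*(j - 3)*(j + 1)
(4) = (n - 3)*(n^4 - 3*n^3 + 3*n^2 - n) = (n - 3)*(n - 1)*(n^3 - 2*n^2 + n) = n*(n - 3)*(n - 1)*(n^2 - 2*n + 1) = n*(n - 3)*(n - 1)^2*(n - 1)
(5) = (w)*(w^4 - 9*w^3 + 25*w^2 - 27*w + 10) = w*(w - 1)*(w^3 - 8*w^2 + 17*w - 10) = w*(w - 2)*(w - 1)*(w^2 - 6*w + 5) = w*(w - 2)*(w - 1)^2*(w - 5)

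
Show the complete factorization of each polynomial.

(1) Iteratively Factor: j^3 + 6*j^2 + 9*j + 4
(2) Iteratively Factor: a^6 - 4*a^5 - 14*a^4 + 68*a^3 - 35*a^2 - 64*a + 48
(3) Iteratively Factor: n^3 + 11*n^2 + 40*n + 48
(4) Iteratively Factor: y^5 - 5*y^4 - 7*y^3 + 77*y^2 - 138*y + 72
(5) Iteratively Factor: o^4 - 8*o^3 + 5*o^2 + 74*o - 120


(1) = (j + 1)*(j^2 + 5*j + 4) = (j + 1)^2*(j + 4)
(2) = (a + 1)*(a^5 - 5*a^4 - 9*a^3 + 77*a^2 - 112*a + 48) = (a - 1)*(a + 1)*(a^4 - 4*a^3 - 13*a^2 + 64*a - 48) = (a - 4)*(a - 1)*(a + 1)*(a^3 - 13*a + 12) = (a - 4)*(a - 1)*(a + 1)*(a + 4)*(a^2 - 4*a + 3) = (a - 4)*(a - 1)^2*(a + 1)*(a + 4)*(a - 3)
(3) = (n + 4)*(n^2 + 7*n + 12) = (n + 4)^2*(n + 3)
(4) = (y - 1)*(y^4 - 4*y^3 - 11*y^2 + 66*y - 72) = (y - 2)*(y - 1)*(y^3 - 2*y^2 - 15*y + 36) = (y - 3)*(y - 2)*(y - 1)*(y^2 + y - 12) = (y - 3)*(y - 2)*(y - 1)*(y + 4)*(y - 3)
(5) = (o - 5)*(o^3 - 3*o^2 - 10*o + 24) = (o - 5)*(o - 2)*(o^2 - o - 12) = (o - 5)*(o - 2)*(o + 3)*(o - 4)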